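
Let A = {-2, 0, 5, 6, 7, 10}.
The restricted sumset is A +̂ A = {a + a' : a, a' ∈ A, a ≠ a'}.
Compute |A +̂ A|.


Restricted sumset: A +̂ A = {a + a' : a ∈ A, a' ∈ A, a ≠ a'}.
Equivalently, take A + A and drop any sum 2a that is achievable ONLY as a + a for a ∈ A (i.e. sums representable only with equal summands).
Enumerate pairs (a, a') with a < a' (symmetric, so each unordered pair gives one sum; this covers all a ≠ a'):
  -2 + 0 = -2
  -2 + 5 = 3
  -2 + 6 = 4
  -2 + 7 = 5
  -2 + 10 = 8
  0 + 5 = 5
  0 + 6 = 6
  0 + 7 = 7
  0 + 10 = 10
  5 + 6 = 11
  5 + 7 = 12
  5 + 10 = 15
  6 + 7 = 13
  6 + 10 = 16
  7 + 10 = 17
Collected distinct sums: {-2, 3, 4, 5, 6, 7, 8, 10, 11, 12, 13, 15, 16, 17}
|A +̂ A| = 14
(Reference bound: |A +̂ A| ≥ 2|A| - 3 for |A| ≥ 2, with |A| = 6 giving ≥ 9.)

|A +̂ A| = 14


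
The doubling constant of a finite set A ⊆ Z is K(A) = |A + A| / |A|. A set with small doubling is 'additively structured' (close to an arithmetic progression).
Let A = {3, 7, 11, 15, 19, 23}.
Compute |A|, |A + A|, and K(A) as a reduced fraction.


|A| = 6.
Compute A + A by enumerating all 36 pairs.
A + A = {6, 10, 14, 18, 22, 26, 30, 34, 38, 42, 46}, so |A + A| = 11.
K = |A + A| / |A| = 11/6 (already in lowest terms) ≈ 1.8333.
Reference: AP of size 6 gives K = 11/6 ≈ 1.8333; a fully generic set of size 6 gives K ≈ 3.5000.

|A| = 6, |A + A| = 11, K = 11/6.


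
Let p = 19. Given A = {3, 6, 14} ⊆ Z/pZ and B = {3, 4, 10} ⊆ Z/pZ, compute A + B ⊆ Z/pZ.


Work in Z/19Z: reduce every sum a + b modulo 19.
Enumerate all 9 pairs:
a = 3: 3+3=6, 3+4=7, 3+10=13
a = 6: 6+3=9, 6+4=10, 6+10=16
a = 14: 14+3=17, 14+4=18, 14+10=5
Distinct residues collected: {5, 6, 7, 9, 10, 13, 16, 17, 18}
|A + B| = 9 (out of 19 total residues).

A + B = {5, 6, 7, 9, 10, 13, 16, 17, 18}


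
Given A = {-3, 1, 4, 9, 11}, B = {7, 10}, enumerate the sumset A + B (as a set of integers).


A + B = {a + b : a ∈ A, b ∈ B}.
Enumerate all |A|·|B| = 5·2 = 10 pairs (a, b) and collect distinct sums.
a = -3: -3+7=4, -3+10=7
a = 1: 1+7=8, 1+10=11
a = 4: 4+7=11, 4+10=14
a = 9: 9+7=16, 9+10=19
a = 11: 11+7=18, 11+10=21
Collecting distinct sums: A + B = {4, 7, 8, 11, 14, 16, 18, 19, 21}
|A + B| = 9

A + B = {4, 7, 8, 11, 14, 16, 18, 19, 21}


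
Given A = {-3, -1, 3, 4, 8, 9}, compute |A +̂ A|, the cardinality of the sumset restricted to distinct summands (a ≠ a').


Restricted sumset: A +̂ A = {a + a' : a ∈ A, a' ∈ A, a ≠ a'}.
Equivalently, take A + A and drop any sum 2a that is achievable ONLY as a + a for a ∈ A (i.e. sums representable only with equal summands).
Enumerate pairs (a, a') with a < a' (symmetric, so each unordered pair gives one sum; this covers all a ≠ a'):
  -3 + -1 = -4
  -3 + 3 = 0
  -3 + 4 = 1
  -3 + 8 = 5
  -3 + 9 = 6
  -1 + 3 = 2
  -1 + 4 = 3
  -1 + 8 = 7
  -1 + 9 = 8
  3 + 4 = 7
  3 + 8 = 11
  3 + 9 = 12
  4 + 8 = 12
  4 + 9 = 13
  8 + 9 = 17
Collected distinct sums: {-4, 0, 1, 2, 3, 5, 6, 7, 8, 11, 12, 13, 17}
|A +̂ A| = 13
(Reference bound: |A +̂ A| ≥ 2|A| - 3 for |A| ≥ 2, with |A| = 6 giving ≥ 9.)

|A +̂ A| = 13


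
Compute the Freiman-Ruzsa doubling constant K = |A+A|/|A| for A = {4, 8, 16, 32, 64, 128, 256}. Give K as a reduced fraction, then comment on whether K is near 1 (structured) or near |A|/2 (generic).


|A| = 7.
Compute A + A by enumerating all 49 pairs.
A + A = {8, 12, 16, 20, 24, 32, 36, 40, 48, 64, 68, 72, 80, 96, 128, 132, 136, 144, 160, 192, 256, 260, 264, 272, 288, 320, 384, 512}, so |A + A| = 28.
K = |A + A| / |A| = 28/7 = 4/1 ≈ 4.0000.
Reference: AP of size 7 gives K = 13/7 ≈ 1.8571; a fully generic set of size 7 gives K ≈ 4.0000.

|A| = 7, |A + A| = 28, K = 28/7 = 4/1.


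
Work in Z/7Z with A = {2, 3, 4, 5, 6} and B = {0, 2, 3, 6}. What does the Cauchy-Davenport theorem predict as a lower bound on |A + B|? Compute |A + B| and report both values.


Cauchy-Davenport: |A + B| ≥ min(p, |A| + |B| - 1) for A, B nonempty in Z/pZ.
|A| = 5, |B| = 4, p = 7.
CD lower bound = min(7, 5 + 4 - 1) = min(7, 8) = 7.
Compute A + B mod 7 directly:
a = 2: 2+0=2, 2+2=4, 2+3=5, 2+6=1
a = 3: 3+0=3, 3+2=5, 3+3=6, 3+6=2
a = 4: 4+0=4, 4+2=6, 4+3=0, 4+6=3
a = 5: 5+0=5, 5+2=0, 5+3=1, 5+6=4
a = 6: 6+0=6, 6+2=1, 6+3=2, 6+6=5
A + B = {0, 1, 2, 3, 4, 5, 6}, so |A + B| = 7.
Verify: 7 ≥ 7? Yes ✓.

CD lower bound = 7, actual |A + B| = 7.


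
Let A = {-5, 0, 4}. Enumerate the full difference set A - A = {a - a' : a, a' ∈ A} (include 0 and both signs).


A - A = {a - a' : a, a' ∈ A}.
Compute a - a' for each ordered pair (a, a'):
a = -5: -5--5=0, -5-0=-5, -5-4=-9
a = 0: 0--5=5, 0-0=0, 0-4=-4
a = 4: 4--5=9, 4-0=4, 4-4=0
Collecting distinct values (and noting 0 appears from a-a):
A - A = {-9, -5, -4, 0, 4, 5, 9}
|A - A| = 7

A - A = {-9, -5, -4, 0, 4, 5, 9}


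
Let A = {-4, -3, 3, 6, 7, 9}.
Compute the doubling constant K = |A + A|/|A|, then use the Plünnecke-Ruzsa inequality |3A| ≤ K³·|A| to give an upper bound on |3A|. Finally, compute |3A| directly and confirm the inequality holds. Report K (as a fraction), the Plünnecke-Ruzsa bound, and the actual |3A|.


|A| = 6.
Step 1: Compute A + A by enumerating all 36 pairs.
A + A = {-8, -7, -6, -1, 0, 2, 3, 4, 5, 6, 9, 10, 12, 13, 14, 15, 16, 18}, so |A + A| = 18.
Step 2: Doubling constant K = |A + A|/|A| = 18/6 = 18/6 ≈ 3.0000.
Step 3: Plünnecke-Ruzsa gives |3A| ≤ K³·|A| = (3.0000)³ · 6 ≈ 162.0000.
Step 4: Compute 3A = A + A + A directly by enumerating all triples (a,b,c) ∈ A³; |3A| = 35.
Step 5: Check 35 ≤ 162.0000? Yes ✓.

K = 18/6, Plünnecke-Ruzsa bound K³|A| ≈ 162.0000, |3A| = 35, inequality holds.


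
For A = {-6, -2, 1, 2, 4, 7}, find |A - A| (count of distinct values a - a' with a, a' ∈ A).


A - A = {a - a' : a, a' ∈ A}; |A| = 6.
Bounds: 2|A|-1 ≤ |A - A| ≤ |A|² - |A| + 1, i.e. 11 ≤ |A - A| ≤ 31.
Note: 0 ∈ A - A always (from a - a). The set is symmetric: if d ∈ A - A then -d ∈ A - A.
Enumerate nonzero differences d = a - a' with a > a' (then include -d):
Positive differences: {1, 2, 3, 4, 5, 6, 7, 8, 9, 10, 13}
Full difference set: {0} ∪ (positive diffs) ∪ (negative diffs).
|A - A| = 1 + 2·11 = 23 (matches direct enumeration: 23).

|A - A| = 23


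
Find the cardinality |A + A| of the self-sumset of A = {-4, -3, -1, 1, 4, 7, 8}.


A + A = {a + a' : a, a' ∈ A}; |A| = 7.
General bounds: 2|A| - 1 ≤ |A + A| ≤ |A|(|A|+1)/2, i.e. 13 ≤ |A + A| ≤ 28.
Lower bound 2|A|-1 is attained iff A is an arithmetic progression.
Enumerate sums a + a' for a ≤ a' (symmetric, so this suffices):
a = -4: -4+-4=-8, -4+-3=-7, -4+-1=-5, -4+1=-3, -4+4=0, -4+7=3, -4+8=4
a = -3: -3+-3=-6, -3+-1=-4, -3+1=-2, -3+4=1, -3+7=4, -3+8=5
a = -1: -1+-1=-2, -1+1=0, -1+4=3, -1+7=6, -1+8=7
a = 1: 1+1=2, 1+4=5, 1+7=8, 1+8=9
a = 4: 4+4=8, 4+7=11, 4+8=12
a = 7: 7+7=14, 7+8=15
a = 8: 8+8=16
Distinct sums: {-8, -7, -6, -5, -4, -3, -2, 0, 1, 2, 3, 4, 5, 6, 7, 8, 9, 11, 12, 14, 15, 16}
|A + A| = 22

|A + A| = 22


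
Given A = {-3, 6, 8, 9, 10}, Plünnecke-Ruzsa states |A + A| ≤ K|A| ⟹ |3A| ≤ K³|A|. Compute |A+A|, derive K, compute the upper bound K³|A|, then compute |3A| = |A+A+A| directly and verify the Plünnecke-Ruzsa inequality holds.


|A| = 5.
Step 1: Compute A + A by enumerating all 25 pairs.
A + A = {-6, 3, 5, 6, 7, 12, 14, 15, 16, 17, 18, 19, 20}, so |A + A| = 13.
Step 2: Doubling constant K = |A + A|/|A| = 13/5 = 13/5 ≈ 2.6000.
Step 3: Plünnecke-Ruzsa gives |3A| ≤ K³·|A| = (2.6000)³ · 5 ≈ 87.8800.
Step 4: Compute 3A = A + A + A directly by enumerating all triples (a,b,c) ∈ A³; |3A| = 25.
Step 5: Check 25 ≤ 87.8800? Yes ✓.

K = 13/5, Plünnecke-Ruzsa bound K³|A| ≈ 87.8800, |3A| = 25, inequality holds.


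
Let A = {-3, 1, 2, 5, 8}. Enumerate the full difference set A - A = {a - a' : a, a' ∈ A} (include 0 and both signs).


A - A = {a - a' : a, a' ∈ A}.
Compute a - a' for each ordered pair (a, a'):
a = -3: -3--3=0, -3-1=-4, -3-2=-5, -3-5=-8, -3-8=-11
a = 1: 1--3=4, 1-1=0, 1-2=-1, 1-5=-4, 1-8=-7
a = 2: 2--3=5, 2-1=1, 2-2=0, 2-5=-3, 2-8=-6
a = 5: 5--3=8, 5-1=4, 5-2=3, 5-5=0, 5-8=-3
a = 8: 8--3=11, 8-1=7, 8-2=6, 8-5=3, 8-8=0
Collecting distinct values (and noting 0 appears from a-a):
A - A = {-11, -8, -7, -6, -5, -4, -3, -1, 0, 1, 3, 4, 5, 6, 7, 8, 11}
|A - A| = 17

A - A = {-11, -8, -7, -6, -5, -4, -3, -1, 0, 1, 3, 4, 5, 6, 7, 8, 11}


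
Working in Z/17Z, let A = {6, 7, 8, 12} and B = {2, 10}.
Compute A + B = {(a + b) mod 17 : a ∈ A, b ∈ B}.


Work in Z/17Z: reduce every sum a + b modulo 17.
Enumerate all 8 pairs:
a = 6: 6+2=8, 6+10=16
a = 7: 7+2=9, 7+10=0
a = 8: 8+2=10, 8+10=1
a = 12: 12+2=14, 12+10=5
Distinct residues collected: {0, 1, 5, 8, 9, 10, 14, 16}
|A + B| = 8 (out of 17 total residues).

A + B = {0, 1, 5, 8, 9, 10, 14, 16}


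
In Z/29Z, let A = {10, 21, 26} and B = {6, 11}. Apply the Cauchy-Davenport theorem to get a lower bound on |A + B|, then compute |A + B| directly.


Cauchy-Davenport: |A + B| ≥ min(p, |A| + |B| - 1) for A, B nonempty in Z/pZ.
|A| = 3, |B| = 2, p = 29.
CD lower bound = min(29, 3 + 2 - 1) = min(29, 4) = 4.
Compute A + B mod 29 directly:
a = 10: 10+6=16, 10+11=21
a = 21: 21+6=27, 21+11=3
a = 26: 26+6=3, 26+11=8
A + B = {3, 8, 16, 21, 27}, so |A + B| = 5.
Verify: 5 ≥ 4? Yes ✓.

CD lower bound = 4, actual |A + B| = 5.


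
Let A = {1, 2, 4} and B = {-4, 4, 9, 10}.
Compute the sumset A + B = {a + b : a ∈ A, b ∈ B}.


A + B = {a + b : a ∈ A, b ∈ B}.
Enumerate all |A|·|B| = 3·4 = 12 pairs (a, b) and collect distinct sums.
a = 1: 1+-4=-3, 1+4=5, 1+9=10, 1+10=11
a = 2: 2+-4=-2, 2+4=6, 2+9=11, 2+10=12
a = 4: 4+-4=0, 4+4=8, 4+9=13, 4+10=14
Collecting distinct sums: A + B = {-3, -2, 0, 5, 6, 8, 10, 11, 12, 13, 14}
|A + B| = 11

A + B = {-3, -2, 0, 5, 6, 8, 10, 11, 12, 13, 14}


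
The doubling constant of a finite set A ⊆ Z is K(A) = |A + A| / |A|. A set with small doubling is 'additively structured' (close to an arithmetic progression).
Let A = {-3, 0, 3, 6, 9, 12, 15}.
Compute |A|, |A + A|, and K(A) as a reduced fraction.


|A| = 7.
Compute A + A by enumerating all 49 pairs.
A + A = {-6, -3, 0, 3, 6, 9, 12, 15, 18, 21, 24, 27, 30}, so |A + A| = 13.
K = |A + A| / |A| = 13/7 (already in lowest terms) ≈ 1.8571.
Reference: AP of size 7 gives K = 13/7 ≈ 1.8571; a fully generic set of size 7 gives K ≈ 4.0000.

|A| = 7, |A + A| = 13, K = 13/7.


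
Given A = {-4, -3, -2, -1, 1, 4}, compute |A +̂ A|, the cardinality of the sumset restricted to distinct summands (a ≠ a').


Restricted sumset: A +̂ A = {a + a' : a ∈ A, a' ∈ A, a ≠ a'}.
Equivalently, take A + A and drop any sum 2a that is achievable ONLY as a + a for a ∈ A (i.e. sums representable only with equal summands).
Enumerate pairs (a, a') with a < a' (symmetric, so each unordered pair gives one sum; this covers all a ≠ a'):
  -4 + -3 = -7
  -4 + -2 = -6
  -4 + -1 = -5
  -4 + 1 = -3
  -4 + 4 = 0
  -3 + -2 = -5
  -3 + -1 = -4
  -3 + 1 = -2
  -3 + 4 = 1
  -2 + -1 = -3
  -2 + 1 = -1
  -2 + 4 = 2
  -1 + 1 = 0
  -1 + 4 = 3
  1 + 4 = 5
Collected distinct sums: {-7, -6, -5, -4, -3, -2, -1, 0, 1, 2, 3, 5}
|A +̂ A| = 12
(Reference bound: |A +̂ A| ≥ 2|A| - 3 for |A| ≥ 2, with |A| = 6 giving ≥ 9.)

|A +̂ A| = 12


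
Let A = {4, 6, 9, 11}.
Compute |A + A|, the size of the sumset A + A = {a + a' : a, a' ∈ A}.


A + A = {a + a' : a, a' ∈ A}; |A| = 4.
General bounds: 2|A| - 1 ≤ |A + A| ≤ |A|(|A|+1)/2, i.e. 7 ≤ |A + A| ≤ 10.
Lower bound 2|A|-1 is attained iff A is an arithmetic progression.
Enumerate sums a + a' for a ≤ a' (symmetric, so this suffices):
a = 4: 4+4=8, 4+6=10, 4+9=13, 4+11=15
a = 6: 6+6=12, 6+9=15, 6+11=17
a = 9: 9+9=18, 9+11=20
a = 11: 11+11=22
Distinct sums: {8, 10, 12, 13, 15, 17, 18, 20, 22}
|A + A| = 9

|A + A| = 9


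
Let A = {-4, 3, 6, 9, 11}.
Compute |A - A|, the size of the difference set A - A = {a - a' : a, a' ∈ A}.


A - A = {a - a' : a, a' ∈ A}; |A| = 5.
Bounds: 2|A|-1 ≤ |A - A| ≤ |A|² - |A| + 1, i.e. 9 ≤ |A - A| ≤ 21.
Note: 0 ∈ A - A always (from a - a). The set is symmetric: if d ∈ A - A then -d ∈ A - A.
Enumerate nonzero differences d = a - a' with a > a' (then include -d):
Positive differences: {2, 3, 5, 6, 7, 8, 10, 13, 15}
Full difference set: {0} ∪ (positive diffs) ∪ (negative diffs).
|A - A| = 1 + 2·9 = 19 (matches direct enumeration: 19).

|A - A| = 19


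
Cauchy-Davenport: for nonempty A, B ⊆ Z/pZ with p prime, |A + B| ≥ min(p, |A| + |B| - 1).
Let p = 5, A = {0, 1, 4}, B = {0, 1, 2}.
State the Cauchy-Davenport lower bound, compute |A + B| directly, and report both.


Cauchy-Davenport: |A + B| ≥ min(p, |A| + |B| - 1) for A, B nonempty in Z/pZ.
|A| = 3, |B| = 3, p = 5.
CD lower bound = min(5, 3 + 3 - 1) = min(5, 5) = 5.
Compute A + B mod 5 directly:
a = 0: 0+0=0, 0+1=1, 0+2=2
a = 1: 1+0=1, 1+1=2, 1+2=3
a = 4: 4+0=4, 4+1=0, 4+2=1
A + B = {0, 1, 2, 3, 4}, so |A + B| = 5.
Verify: 5 ≥ 5? Yes ✓.

CD lower bound = 5, actual |A + B| = 5.


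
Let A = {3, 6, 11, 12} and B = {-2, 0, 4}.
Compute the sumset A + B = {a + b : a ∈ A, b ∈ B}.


A + B = {a + b : a ∈ A, b ∈ B}.
Enumerate all |A|·|B| = 4·3 = 12 pairs (a, b) and collect distinct sums.
a = 3: 3+-2=1, 3+0=3, 3+4=7
a = 6: 6+-2=4, 6+0=6, 6+4=10
a = 11: 11+-2=9, 11+0=11, 11+4=15
a = 12: 12+-2=10, 12+0=12, 12+4=16
Collecting distinct sums: A + B = {1, 3, 4, 6, 7, 9, 10, 11, 12, 15, 16}
|A + B| = 11

A + B = {1, 3, 4, 6, 7, 9, 10, 11, 12, 15, 16}


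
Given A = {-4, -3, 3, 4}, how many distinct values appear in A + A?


A + A = {a + a' : a, a' ∈ A}; |A| = 4.
General bounds: 2|A| - 1 ≤ |A + A| ≤ |A|(|A|+1)/2, i.e. 7 ≤ |A + A| ≤ 10.
Lower bound 2|A|-1 is attained iff A is an arithmetic progression.
Enumerate sums a + a' for a ≤ a' (symmetric, so this suffices):
a = -4: -4+-4=-8, -4+-3=-7, -4+3=-1, -4+4=0
a = -3: -3+-3=-6, -3+3=0, -3+4=1
a = 3: 3+3=6, 3+4=7
a = 4: 4+4=8
Distinct sums: {-8, -7, -6, -1, 0, 1, 6, 7, 8}
|A + A| = 9

|A + A| = 9


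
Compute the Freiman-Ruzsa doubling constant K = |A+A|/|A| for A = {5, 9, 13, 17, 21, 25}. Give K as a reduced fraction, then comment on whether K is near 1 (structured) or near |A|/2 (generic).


|A| = 6.
Compute A + A by enumerating all 36 pairs.
A + A = {10, 14, 18, 22, 26, 30, 34, 38, 42, 46, 50}, so |A + A| = 11.
K = |A + A| / |A| = 11/6 (already in lowest terms) ≈ 1.8333.
Reference: AP of size 6 gives K = 11/6 ≈ 1.8333; a fully generic set of size 6 gives K ≈ 3.5000.

|A| = 6, |A + A| = 11, K = 11/6.


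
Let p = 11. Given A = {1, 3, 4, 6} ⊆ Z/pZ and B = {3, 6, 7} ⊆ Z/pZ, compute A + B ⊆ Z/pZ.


Work in Z/11Z: reduce every sum a + b modulo 11.
Enumerate all 12 pairs:
a = 1: 1+3=4, 1+6=7, 1+7=8
a = 3: 3+3=6, 3+6=9, 3+7=10
a = 4: 4+3=7, 4+6=10, 4+7=0
a = 6: 6+3=9, 6+6=1, 6+7=2
Distinct residues collected: {0, 1, 2, 4, 6, 7, 8, 9, 10}
|A + B| = 9 (out of 11 total residues).

A + B = {0, 1, 2, 4, 6, 7, 8, 9, 10}


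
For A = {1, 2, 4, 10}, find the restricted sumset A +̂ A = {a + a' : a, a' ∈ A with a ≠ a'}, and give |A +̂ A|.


Restricted sumset: A +̂ A = {a + a' : a ∈ A, a' ∈ A, a ≠ a'}.
Equivalently, take A + A and drop any sum 2a that is achievable ONLY as a + a for a ∈ A (i.e. sums representable only with equal summands).
Enumerate pairs (a, a') with a < a' (symmetric, so each unordered pair gives one sum; this covers all a ≠ a'):
  1 + 2 = 3
  1 + 4 = 5
  1 + 10 = 11
  2 + 4 = 6
  2 + 10 = 12
  4 + 10 = 14
Collected distinct sums: {3, 5, 6, 11, 12, 14}
|A +̂ A| = 6
(Reference bound: |A +̂ A| ≥ 2|A| - 3 for |A| ≥ 2, with |A| = 4 giving ≥ 5.)

|A +̂ A| = 6


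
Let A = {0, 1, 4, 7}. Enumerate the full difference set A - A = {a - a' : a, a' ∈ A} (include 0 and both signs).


A - A = {a - a' : a, a' ∈ A}.
Compute a - a' for each ordered pair (a, a'):
a = 0: 0-0=0, 0-1=-1, 0-4=-4, 0-7=-7
a = 1: 1-0=1, 1-1=0, 1-4=-3, 1-7=-6
a = 4: 4-0=4, 4-1=3, 4-4=0, 4-7=-3
a = 7: 7-0=7, 7-1=6, 7-4=3, 7-7=0
Collecting distinct values (and noting 0 appears from a-a):
A - A = {-7, -6, -4, -3, -1, 0, 1, 3, 4, 6, 7}
|A - A| = 11

A - A = {-7, -6, -4, -3, -1, 0, 1, 3, 4, 6, 7}


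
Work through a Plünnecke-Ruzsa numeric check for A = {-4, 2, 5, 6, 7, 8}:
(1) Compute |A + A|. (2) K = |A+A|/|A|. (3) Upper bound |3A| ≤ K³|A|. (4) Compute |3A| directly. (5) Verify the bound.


|A| = 6.
Step 1: Compute A + A by enumerating all 36 pairs.
A + A = {-8, -2, 1, 2, 3, 4, 7, 8, 9, 10, 11, 12, 13, 14, 15, 16}, so |A + A| = 16.
Step 2: Doubling constant K = |A + A|/|A| = 16/6 = 16/6 ≈ 2.6667.
Step 3: Plünnecke-Ruzsa gives |3A| ≤ K³·|A| = (2.6667)³ · 6 ≈ 113.7778.
Step 4: Compute 3A = A + A + A directly by enumerating all triples (a,b,c) ∈ A³; |3A| = 28.
Step 5: Check 28 ≤ 113.7778? Yes ✓.

K = 16/6, Plünnecke-Ruzsa bound K³|A| ≈ 113.7778, |3A| = 28, inequality holds.


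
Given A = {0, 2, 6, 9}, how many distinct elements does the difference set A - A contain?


A - A = {a - a' : a, a' ∈ A}; |A| = 4.
Bounds: 2|A|-1 ≤ |A - A| ≤ |A|² - |A| + 1, i.e. 7 ≤ |A - A| ≤ 13.
Note: 0 ∈ A - A always (from a - a). The set is symmetric: if d ∈ A - A then -d ∈ A - A.
Enumerate nonzero differences d = a - a' with a > a' (then include -d):
Positive differences: {2, 3, 4, 6, 7, 9}
Full difference set: {0} ∪ (positive diffs) ∪ (negative diffs).
|A - A| = 1 + 2·6 = 13 (matches direct enumeration: 13).

|A - A| = 13


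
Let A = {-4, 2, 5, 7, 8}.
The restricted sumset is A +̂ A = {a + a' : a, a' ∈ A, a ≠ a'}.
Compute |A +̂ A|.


Restricted sumset: A +̂ A = {a + a' : a ∈ A, a' ∈ A, a ≠ a'}.
Equivalently, take A + A and drop any sum 2a that is achievable ONLY as a + a for a ∈ A (i.e. sums representable only with equal summands).
Enumerate pairs (a, a') with a < a' (symmetric, so each unordered pair gives one sum; this covers all a ≠ a'):
  -4 + 2 = -2
  -4 + 5 = 1
  -4 + 7 = 3
  -4 + 8 = 4
  2 + 5 = 7
  2 + 7 = 9
  2 + 8 = 10
  5 + 7 = 12
  5 + 8 = 13
  7 + 8 = 15
Collected distinct sums: {-2, 1, 3, 4, 7, 9, 10, 12, 13, 15}
|A +̂ A| = 10
(Reference bound: |A +̂ A| ≥ 2|A| - 3 for |A| ≥ 2, with |A| = 5 giving ≥ 7.)

|A +̂ A| = 10


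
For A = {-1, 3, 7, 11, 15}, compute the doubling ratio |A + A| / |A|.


|A| = 5.
Compute A + A by enumerating all 25 pairs.
A + A = {-2, 2, 6, 10, 14, 18, 22, 26, 30}, so |A + A| = 9.
K = |A + A| / |A| = 9/5 (already in lowest terms) ≈ 1.8000.
Reference: AP of size 5 gives K = 9/5 ≈ 1.8000; a fully generic set of size 5 gives K ≈ 3.0000.

|A| = 5, |A + A| = 9, K = 9/5.


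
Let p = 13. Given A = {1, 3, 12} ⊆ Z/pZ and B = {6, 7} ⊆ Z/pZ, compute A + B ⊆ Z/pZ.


Work in Z/13Z: reduce every sum a + b modulo 13.
Enumerate all 6 pairs:
a = 1: 1+6=7, 1+7=8
a = 3: 3+6=9, 3+7=10
a = 12: 12+6=5, 12+7=6
Distinct residues collected: {5, 6, 7, 8, 9, 10}
|A + B| = 6 (out of 13 total residues).

A + B = {5, 6, 7, 8, 9, 10}


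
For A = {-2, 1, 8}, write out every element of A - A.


A - A = {a - a' : a, a' ∈ A}.
Compute a - a' for each ordered pair (a, a'):
a = -2: -2--2=0, -2-1=-3, -2-8=-10
a = 1: 1--2=3, 1-1=0, 1-8=-7
a = 8: 8--2=10, 8-1=7, 8-8=0
Collecting distinct values (and noting 0 appears from a-a):
A - A = {-10, -7, -3, 0, 3, 7, 10}
|A - A| = 7

A - A = {-10, -7, -3, 0, 3, 7, 10}


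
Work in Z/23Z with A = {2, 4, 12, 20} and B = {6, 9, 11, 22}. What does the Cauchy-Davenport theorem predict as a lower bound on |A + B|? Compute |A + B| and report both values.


Cauchy-Davenport: |A + B| ≥ min(p, |A| + |B| - 1) for A, B nonempty in Z/pZ.
|A| = 4, |B| = 4, p = 23.
CD lower bound = min(23, 4 + 4 - 1) = min(23, 7) = 7.
Compute A + B mod 23 directly:
a = 2: 2+6=8, 2+9=11, 2+11=13, 2+22=1
a = 4: 4+6=10, 4+9=13, 4+11=15, 4+22=3
a = 12: 12+6=18, 12+9=21, 12+11=0, 12+22=11
a = 20: 20+6=3, 20+9=6, 20+11=8, 20+22=19
A + B = {0, 1, 3, 6, 8, 10, 11, 13, 15, 18, 19, 21}, so |A + B| = 12.
Verify: 12 ≥ 7? Yes ✓.

CD lower bound = 7, actual |A + B| = 12.


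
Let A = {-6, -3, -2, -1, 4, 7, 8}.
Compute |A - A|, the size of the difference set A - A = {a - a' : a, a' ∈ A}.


A - A = {a - a' : a, a' ∈ A}; |A| = 7.
Bounds: 2|A|-1 ≤ |A - A| ≤ |A|² - |A| + 1, i.e. 13 ≤ |A - A| ≤ 43.
Note: 0 ∈ A - A always (from a - a). The set is symmetric: if d ∈ A - A then -d ∈ A - A.
Enumerate nonzero differences d = a - a' with a > a' (then include -d):
Positive differences: {1, 2, 3, 4, 5, 6, 7, 8, 9, 10, 11, 13, 14}
Full difference set: {0} ∪ (positive diffs) ∪ (negative diffs).
|A - A| = 1 + 2·13 = 27 (matches direct enumeration: 27).

|A - A| = 27


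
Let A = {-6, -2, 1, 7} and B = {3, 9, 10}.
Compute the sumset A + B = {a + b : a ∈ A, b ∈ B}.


A + B = {a + b : a ∈ A, b ∈ B}.
Enumerate all |A|·|B| = 4·3 = 12 pairs (a, b) and collect distinct sums.
a = -6: -6+3=-3, -6+9=3, -6+10=4
a = -2: -2+3=1, -2+9=7, -2+10=8
a = 1: 1+3=4, 1+9=10, 1+10=11
a = 7: 7+3=10, 7+9=16, 7+10=17
Collecting distinct sums: A + B = {-3, 1, 3, 4, 7, 8, 10, 11, 16, 17}
|A + B| = 10

A + B = {-3, 1, 3, 4, 7, 8, 10, 11, 16, 17}


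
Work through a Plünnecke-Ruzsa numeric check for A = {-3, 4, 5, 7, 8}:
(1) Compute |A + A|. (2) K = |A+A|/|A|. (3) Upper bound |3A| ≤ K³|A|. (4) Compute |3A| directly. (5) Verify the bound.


|A| = 5.
Step 1: Compute A + A by enumerating all 25 pairs.
A + A = {-6, 1, 2, 4, 5, 8, 9, 10, 11, 12, 13, 14, 15, 16}, so |A + A| = 14.
Step 2: Doubling constant K = |A + A|/|A| = 14/5 = 14/5 ≈ 2.8000.
Step 3: Plünnecke-Ruzsa gives |3A| ≤ K³·|A| = (2.8000)³ · 5 ≈ 109.7600.
Step 4: Compute 3A = A + A + A directly by enumerating all triples (a,b,c) ∈ A³; |3A| = 25.
Step 5: Check 25 ≤ 109.7600? Yes ✓.

K = 14/5, Plünnecke-Ruzsa bound K³|A| ≈ 109.7600, |3A| = 25, inequality holds.


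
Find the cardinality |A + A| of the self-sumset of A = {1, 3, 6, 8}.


A + A = {a + a' : a, a' ∈ A}; |A| = 4.
General bounds: 2|A| - 1 ≤ |A + A| ≤ |A|(|A|+1)/2, i.e. 7 ≤ |A + A| ≤ 10.
Lower bound 2|A|-1 is attained iff A is an arithmetic progression.
Enumerate sums a + a' for a ≤ a' (symmetric, so this suffices):
a = 1: 1+1=2, 1+3=4, 1+6=7, 1+8=9
a = 3: 3+3=6, 3+6=9, 3+8=11
a = 6: 6+6=12, 6+8=14
a = 8: 8+8=16
Distinct sums: {2, 4, 6, 7, 9, 11, 12, 14, 16}
|A + A| = 9

|A + A| = 9


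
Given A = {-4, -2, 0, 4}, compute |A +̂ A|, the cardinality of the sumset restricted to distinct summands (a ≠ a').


Restricted sumset: A +̂ A = {a + a' : a ∈ A, a' ∈ A, a ≠ a'}.
Equivalently, take A + A and drop any sum 2a that is achievable ONLY as a + a for a ∈ A (i.e. sums representable only with equal summands).
Enumerate pairs (a, a') with a < a' (symmetric, so each unordered pair gives one sum; this covers all a ≠ a'):
  -4 + -2 = -6
  -4 + 0 = -4
  -4 + 4 = 0
  -2 + 0 = -2
  -2 + 4 = 2
  0 + 4 = 4
Collected distinct sums: {-6, -4, -2, 0, 2, 4}
|A +̂ A| = 6
(Reference bound: |A +̂ A| ≥ 2|A| - 3 for |A| ≥ 2, with |A| = 4 giving ≥ 5.)

|A +̂ A| = 6


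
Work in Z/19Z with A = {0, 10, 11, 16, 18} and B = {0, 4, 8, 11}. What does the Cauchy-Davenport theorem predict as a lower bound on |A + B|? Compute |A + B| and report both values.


Cauchy-Davenport: |A + B| ≥ min(p, |A| + |B| - 1) for A, B nonempty in Z/pZ.
|A| = 5, |B| = 4, p = 19.
CD lower bound = min(19, 5 + 4 - 1) = min(19, 8) = 8.
Compute A + B mod 19 directly:
a = 0: 0+0=0, 0+4=4, 0+8=8, 0+11=11
a = 10: 10+0=10, 10+4=14, 10+8=18, 10+11=2
a = 11: 11+0=11, 11+4=15, 11+8=0, 11+11=3
a = 16: 16+0=16, 16+4=1, 16+8=5, 16+11=8
a = 18: 18+0=18, 18+4=3, 18+8=7, 18+11=10
A + B = {0, 1, 2, 3, 4, 5, 7, 8, 10, 11, 14, 15, 16, 18}, so |A + B| = 14.
Verify: 14 ≥ 8? Yes ✓.

CD lower bound = 8, actual |A + B| = 14.


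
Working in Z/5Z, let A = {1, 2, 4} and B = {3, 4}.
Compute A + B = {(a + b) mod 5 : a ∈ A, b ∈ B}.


Work in Z/5Z: reduce every sum a + b modulo 5.
Enumerate all 6 pairs:
a = 1: 1+3=4, 1+4=0
a = 2: 2+3=0, 2+4=1
a = 4: 4+3=2, 4+4=3
Distinct residues collected: {0, 1, 2, 3, 4}
|A + B| = 5 (out of 5 total residues).

A + B = {0, 1, 2, 3, 4}


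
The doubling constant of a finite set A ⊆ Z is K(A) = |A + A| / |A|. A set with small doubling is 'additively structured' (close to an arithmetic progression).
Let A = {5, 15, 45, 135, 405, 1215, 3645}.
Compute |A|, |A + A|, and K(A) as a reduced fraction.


|A| = 7.
Compute A + A by enumerating all 49 pairs.
A + A = {10, 20, 30, 50, 60, 90, 140, 150, 180, 270, 410, 420, 450, 540, 810, 1220, 1230, 1260, 1350, 1620, 2430, 3650, 3660, 3690, 3780, 4050, 4860, 7290}, so |A + A| = 28.
K = |A + A| / |A| = 28/7 = 4/1 ≈ 4.0000.
Reference: AP of size 7 gives K = 13/7 ≈ 1.8571; a fully generic set of size 7 gives K ≈ 4.0000.

|A| = 7, |A + A| = 28, K = 28/7 = 4/1.


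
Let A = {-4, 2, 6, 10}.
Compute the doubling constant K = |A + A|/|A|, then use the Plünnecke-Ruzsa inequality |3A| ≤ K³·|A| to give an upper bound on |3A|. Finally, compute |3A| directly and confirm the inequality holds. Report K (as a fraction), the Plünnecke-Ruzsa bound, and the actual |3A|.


|A| = 4.
Step 1: Compute A + A by enumerating all 16 pairs.
A + A = {-8, -2, 2, 4, 6, 8, 12, 16, 20}, so |A + A| = 9.
Step 2: Doubling constant K = |A + A|/|A| = 9/4 = 9/4 ≈ 2.2500.
Step 3: Plünnecke-Ruzsa gives |3A| ≤ K³·|A| = (2.2500)³ · 4 ≈ 45.5625.
Step 4: Compute 3A = A + A + A directly by enumerating all triples (a,b,c) ∈ A³; |3A| = 16.
Step 5: Check 16 ≤ 45.5625? Yes ✓.

K = 9/4, Plünnecke-Ruzsa bound K³|A| ≈ 45.5625, |3A| = 16, inequality holds.


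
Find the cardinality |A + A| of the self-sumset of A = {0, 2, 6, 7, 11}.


A + A = {a + a' : a, a' ∈ A}; |A| = 5.
General bounds: 2|A| - 1 ≤ |A + A| ≤ |A|(|A|+1)/2, i.e. 9 ≤ |A + A| ≤ 15.
Lower bound 2|A|-1 is attained iff A is an arithmetic progression.
Enumerate sums a + a' for a ≤ a' (symmetric, so this suffices):
a = 0: 0+0=0, 0+2=2, 0+6=6, 0+7=7, 0+11=11
a = 2: 2+2=4, 2+6=8, 2+7=9, 2+11=13
a = 6: 6+6=12, 6+7=13, 6+11=17
a = 7: 7+7=14, 7+11=18
a = 11: 11+11=22
Distinct sums: {0, 2, 4, 6, 7, 8, 9, 11, 12, 13, 14, 17, 18, 22}
|A + A| = 14

|A + A| = 14


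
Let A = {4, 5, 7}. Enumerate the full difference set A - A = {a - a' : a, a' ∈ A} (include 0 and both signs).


A - A = {a - a' : a, a' ∈ A}.
Compute a - a' for each ordered pair (a, a'):
a = 4: 4-4=0, 4-5=-1, 4-7=-3
a = 5: 5-4=1, 5-5=0, 5-7=-2
a = 7: 7-4=3, 7-5=2, 7-7=0
Collecting distinct values (and noting 0 appears from a-a):
A - A = {-3, -2, -1, 0, 1, 2, 3}
|A - A| = 7

A - A = {-3, -2, -1, 0, 1, 2, 3}


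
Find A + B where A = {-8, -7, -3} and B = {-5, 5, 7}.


A + B = {a + b : a ∈ A, b ∈ B}.
Enumerate all |A|·|B| = 3·3 = 9 pairs (a, b) and collect distinct sums.
a = -8: -8+-5=-13, -8+5=-3, -8+7=-1
a = -7: -7+-5=-12, -7+5=-2, -7+7=0
a = -3: -3+-5=-8, -3+5=2, -3+7=4
Collecting distinct sums: A + B = {-13, -12, -8, -3, -2, -1, 0, 2, 4}
|A + B| = 9

A + B = {-13, -12, -8, -3, -2, -1, 0, 2, 4}


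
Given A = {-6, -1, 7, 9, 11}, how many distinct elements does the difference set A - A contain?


A - A = {a - a' : a, a' ∈ A}; |A| = 5.
Bounds: 2|A|-1 ≤ |A - A| ≤ |A|² - |A| + 1, i.e. 9 ≤ |A - A| ≤ 21.
Note: 0 ∈ A - A always (from a - a). The set is symmetric: if d ∈ A - A then -d ∈ A - A.
Enumerate nonzero differences d = a - a' with a > a' (then include -d):
Positive differences: {2, 4, 5, 8, 10, 12, 13, 15, 17}
Full difference set: {0} ∪ (positive diffs) ∪ (negative diffs).
|A - A| = 1 + 2·9 = 19 (matches direct enumeration: 19).

|A - A| = 19


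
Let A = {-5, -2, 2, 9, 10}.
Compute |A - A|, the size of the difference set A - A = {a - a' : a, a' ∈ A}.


A - A = {a - a' : a, a' ∈ A}; |A| = 5.
Bounds: 2|A|-1 ≤ |A - A| ≤ |A|² - |A| + 1, i.e. 9 ≤ |A - A| ≤ 21.
Note: 0 ∈ A - A always (from a - a). The set is symmetric: if d ∈ A - A then -d ∈ A - A.
Enumerate nonzero differences d = a - a' with a > a' (then include -d):
Positive differences: {1, 3, 4, 7, 8, 11, 12, 14, 15}
Full difference set: {0} ∪ (positive diffs) ∪ (negative diffs).
|A - A| = 1 + 2·9 = 19 (matches direct enumeration: 19).

|A - A| = 19


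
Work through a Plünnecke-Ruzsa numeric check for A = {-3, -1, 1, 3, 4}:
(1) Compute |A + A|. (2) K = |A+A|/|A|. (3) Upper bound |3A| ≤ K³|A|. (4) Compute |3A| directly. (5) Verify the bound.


|A| = 5.
Step 1: Compute A + A by enumerating all 25 pairs.
A + A = {-6, -4, -2, 0, 1, 2, 3, 4, 5, 6, 7, 8}, so |A + A| = 12.
Step 2: Doubling constant K = |A + A|/|A| = 12/5 = 12/5 ≈ 2.4000.
Step 3: Plünnecke-Ruzsa gives |3A| ≤ K³·|A| = (2.4000)³ · 5 ≈ 69.1200.
Step 4: Compute 3A = A + A + A directly by enumerating all triples (a,b,c) ∈ A³; |3A| = 19.
Step 5: Check 19 ≤ 69.1200? Yes ✓.

K = 12/5, Plünnecke-Ruzsa bound K³|A| ≈ 69.1200, |3A| = 19, inequality holds.


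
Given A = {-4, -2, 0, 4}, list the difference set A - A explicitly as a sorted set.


A - A = {a - a' : a, a' ∈ A}.
Compute a - a' for each ordered pair (a, a'):
a = -4: -4--4=0, -4--2=-2, -4-0=-4, -4-4=-8
a = -2: -2--4=2, -2--2=0, -2-0=-2, -2-4=-6
a = 0: 0--4=4, 0--2=2, 0-0=0, 0-4=-4
a = 4: 4--4=8, 4--2=6, 4-0=4, 4-4=0
Collecting distinct values (and noting 0 appears from a-a):
A - A = {-8, -6, -4, -2, 0, 2, 4, 6, 8}
|A - A| = 9

A - A = {-8, -6, -4, -2, 0, 2, 4, 6, 8}


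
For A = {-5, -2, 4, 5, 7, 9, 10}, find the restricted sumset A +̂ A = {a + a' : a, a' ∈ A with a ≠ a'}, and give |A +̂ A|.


Restricted sumset: A +̂ A = {a + a' : a ∈ A, a' ∈ A, a ≠ a'}.
Equivalently, take A + A and drop any sum 2a that is achievable ONLY as a + a for a ∈ A (i.e. sums representable only with equal summands).
Enumerate pairs (a, a') with a < a' (symmetric, so each unordered pair gives one sum; this covers all a ≠ a'):
  -5 + -2 = -7
  -5 + 4 = -1
  -5 + 5 = 0
  -5 + 7 = 2
  -5 + 9 = 4
  -5 + 10 = 5
  -2 + 4 = 2
  -2 + 5 = 3
  -2 + 7 = 5
  -2 + 9 = 7
  -2 + 10 = 8
  4 + 5 = 9
  4 + 7 = 11
  4 + 9 = 13
  4 + 10 = 14
  5 + 7 = 12
  5 + 9 = 14
  5 + 10 = 15
  7 + 9 = 16
  7 + 10 = 17
  9 + 10 = 19
Collected distinct sums: {-7, -1, 0, 2, 3, 4, 5, 7, 8, 9, 11, 12, 13, 14, 15, 16, 17, 19}
|A +̂ A| = 18
(Reference bound: |A +̂ A| ≥ 2|A| - 3 for |A| ≥ 2, with |A| = 7 giving ≥ 11.)

|A +̂ A| = 18


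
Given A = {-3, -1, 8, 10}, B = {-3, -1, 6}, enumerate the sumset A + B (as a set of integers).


A + B = {a + b : a ∈ A, b ∈ B}.
Enumerate all |A|·|B| = 4·3 = 12 pairs (a, b) and collect distinct sums.
a = -3: -3+-3=-6, -3+-1=-4, -3+6=3
a = -1: -1+-3=-4, -1+-1=-2, -1+6=5
a = 8: 8+-3=5, 8+-1=7, 8+6=14
a = 10: 10+-3=7, 10+-1=9, 10+6=16
Collecting distinct sums: A + B = {-6, -4, -2, 3, 5, 7, 9, 14, 16}
|A + B| = 9

A + B = {-6, -4, -2, 3, 5, 7, 9, 14, 16}


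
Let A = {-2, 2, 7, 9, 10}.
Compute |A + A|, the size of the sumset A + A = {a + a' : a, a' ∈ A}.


A + A = {a + a' : a, a' ∈ A}; |A| = 5.
General bounds: 2|A| - 1 ≤ |A + A| ≤ |A|(|A|+1)/2, i.e. 9 ≤ |A + A| ≤ 15.
Lower bound 2|A|-1 is attained iff A is an arithmetic progression.
Enumerate sums a + a' for a ≤ a' (symmetric, so this suffices):
a = -2: -2+-2=-4, -2+2=0, -2+7=5, -2+9=7, -2+10=8
a = 2: 2+2=4, 2+7=9, 2+9=11, 2+10=12
a = 7: 7+7=14, 7+9=16, 7+10=17
a = 9: 9+9=18, 9+10=19
a = 10: 10+10=20
Distinct sums: {-4, 0, 4, 5, 7, 8, 9, 11, 12, 14, 16, 17, 18, 19, 20}
|A + A| = 15

|A + A| = 15


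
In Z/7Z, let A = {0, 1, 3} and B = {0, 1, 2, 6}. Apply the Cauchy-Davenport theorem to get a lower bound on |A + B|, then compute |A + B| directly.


Cauchy-Davenport: |A + B| ≥ min(p, |A| + |B| - 1) for A, B nonempty in Z/pZ.
|A| = 3, |B| = 4, p = 7.
CD lower bound = min(7, 3 + 4 - 1) = min(7, 6) = 6.
Compute A + B mod 7 directly:
a = 0: 0+0=0, 0+1=1, 0+2=2, 0+6=6
a = 1: 1+0=1, 1+1=2, 1+2=3, 1+6=0
a = 3: 3+0=3, 3+1=4, 3+2=5, 3+6=2
A + B = {0, 1, 2, 3, 4, 5, 6}, so |A + B| = 7.
Verify: 7 ≥ 6? Yes ✓.

CD lower bound = 6, actual |A + B| = 7.


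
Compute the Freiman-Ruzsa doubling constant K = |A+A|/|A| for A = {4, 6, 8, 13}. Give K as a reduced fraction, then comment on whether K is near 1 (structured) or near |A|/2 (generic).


|A| = 4.
Compute A + A by enumerating all 16 pairs.
A + A = {8, 10, 12, 14, 16, 17, 19, 21, 26}, so |A + A| = 9.
K = |A + A| / |A| = 9/4 (already in lowest terms) ≈ 2.2500.
Reference: AP of size 4 gives K = 7/4 ≈ 1.7500; a fully generic set of size 4 gives K ≈ 2.5000.

|A| = 4, |A + A| = 9, K = 9/4.


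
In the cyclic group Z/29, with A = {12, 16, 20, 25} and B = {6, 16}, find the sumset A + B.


Work in Z/29Z: reduce every sum a + b modulo 29.
Enumerate all 8 pairs:
a = 12: 12+6=18, 12+16=28
a = 16: 16+6=22, 16+16=3
a = 20: 20+6=26, 20+16=7
a = 25: 25+6=2, 25+16=12
Distinct residues collected: {2, 3, 7, 12, 18, 22, 26, 28}
|A + B| = 8 (out of 29 total residues).

A + B = {2, 3, 7, 12, 18, 22, 26, 28}


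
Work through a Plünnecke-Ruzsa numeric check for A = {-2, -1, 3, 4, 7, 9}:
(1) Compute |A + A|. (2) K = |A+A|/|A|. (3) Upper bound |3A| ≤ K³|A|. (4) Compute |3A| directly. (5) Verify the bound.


|A| = 6.
Step 1: Compute A + A by enumerating all 36 pairs.
A + A = {-4, -3, -2, 1, 2, 3, 5, 6, 7, 8, 10, 11, 12, 13, 14, 16, 18}, so |A + A| = 17.
Step 2: Doubling constant K = |A + A|/|A| = 17/6 = 17/6 ≈ 2.8333.
Step 3: Plünnecke-Ruzsa gives |3A| ≤ K³·|A| = (2.8333)³ · 6 ≈ 136.4722.
Step 4: Compute 3A = A + A + A directly by enumerating all triples (a,b,c) ∈ A³; |3A| = 31.
Step 5: Check 31 ≤ 136.4722? Yes ✓.

K = 17/6, Plünnecke-Ruzsa bound K³|A| ≈ 136.4722, |3A| = 31, inequality holds.


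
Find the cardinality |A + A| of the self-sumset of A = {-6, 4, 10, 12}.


A + A = {a + a' : a, a' ∈ A}; |A| = 4.
General bounds: 2|A| - 1 ≤ |A + A| ≤ |A|(|A|+1)/2, i.e. 7 ≤ |A + A| ≤ 10.
Lower bound 2|A|-1 is attained iff A is an arithmetic progression.
Enumerate sums a + a' for a ≤ a' (symmetric, so this suffices):
a = -6: -6+-6=-12, -6+4=-2, -6+10=4, -6+12=6
a = 4: 4+4=8, 4+10=14, 4+12=16
a = 10: 10+10=20, 10+12=22
a = 12: 12+12=24
Distinct sums: {-12, -2, 4, 6, 8, 14, 16, 20, 22, 24}
|A + A| = 10

|A + A| = 10


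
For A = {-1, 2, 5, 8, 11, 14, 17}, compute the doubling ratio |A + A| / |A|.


|A| = 7.
Compute A + A by enumerating all 49 pairs.
A + A = {-2, 1, 4, 7, 10, 13, 16, 19, 22, 25, 28, 31, 34}, so |A + A| = 13.
K = |A + A| / |A| = 13/7 (already in lowest terms) ≈ 1.8571.
Reference: AP of size 7 gives K = 13/7 ≈ 1.8571; a fully generic set of size 7 gives K ≈ 4.0000.

|A| = 7, |A + A| = 13, K = 13/7.


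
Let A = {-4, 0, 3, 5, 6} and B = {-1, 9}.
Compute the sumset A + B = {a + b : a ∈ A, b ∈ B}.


A + B = {a + b : a ∈ A, b ∈ B}.
Enumerate all |A|·|B| = 5·2 = 10 pairs (a, b) and collect distinct sums.
a = -4: -4+-1=-5, -4+9=5
a = 0: 0+-1=-1, 0+9=9
a = 3: 3+-1=2, 3+9=12
a = 5: 5+-1=4, 5+9=14
a = 6: 6+-1=5, 6+9=15
Collecting distinct sums: A + B = {-5, -1, 2, 4, 5, 9, 12, 14, 15}
|A + B| = 9

A + B = {-5, -1, 2, 4, 5, 9, 12, 14, 15}


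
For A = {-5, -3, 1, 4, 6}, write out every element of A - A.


A - A = {a - a' : a, a' ∈ A}.
Compute a - a' for each ordered pair (a, a'):
a = -5: -5--5=0, -5--3=-2, -5-1=-6, -5-4=-9, -5-6=-11
a = -3: -3--5=2, -3--3=0, -3-1=-4, -3-4=-7, -3-6=-9
a = 1: 1--5=6, 1--3=4, 1-1=0, 1-4=-3, 1-6=-5
a = 4: 4--5=9, 4--3=7, 4-1=3, 4-4=0, 4-6=-2
a = 6: 6--5=11, 6--3=9, 6-1=5, 6-4=2, 6-6=0
Collecting distinct values (and noting 0 appears from a-a):
A - A = {-11, -9, -7, -6, -5, -4, -3, -2, 0, 2, 3, 4, 5, 6, 7, 9, 11}
|A - A| = 17

A - A = {-11, -9, -7, -6, -5, -4, -3, -2, 0, 2, 3, 4, 5, 6, 7, 9, 11}


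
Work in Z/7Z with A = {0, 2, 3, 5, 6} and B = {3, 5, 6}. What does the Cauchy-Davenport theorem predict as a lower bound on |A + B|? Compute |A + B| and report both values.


Cauchy-Davenport: |A + B| ≥ min(p, |A| + |B| - 1) for A, B nonempty in Z/pZ.
|A| = 5, |B| = 3, p = 7.
CD lower bound = min(7, 5 + 3 - 1) = min(7, 7) = 7.
Compute A + B mod 7 directly:
a = 0: 0+3=3, 0+5=5, 0+6=6
a = 2: 2+3=5, 2+5=0, 2+6=1
a = 3: 3+3=6, 3+5=1, 3+6=2
a = 5: 5+3=1, 5+5=3, 5+6=4
a = 6: 6+3=2, 6+5=4, 6+6=5
A + B = {0, 1, 2, 3, 4, 5, 6}, so |A + B| = 7.
Verify: 7 ≥ 7? Yes ✓.

CD lower bound = 7, actual |A + B| = 7.


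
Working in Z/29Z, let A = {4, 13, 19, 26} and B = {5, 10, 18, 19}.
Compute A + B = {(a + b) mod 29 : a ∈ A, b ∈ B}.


Work in Z/29Z: reduce every sum a + b modulo 29.
Enumerate all 16 pairs:
a = 4: 4+5=9, 4+10=14, 4+18=22, 4+19=23
a = 13: 13+5=18, 13+10=23, 13+18=2, 13+19=3
a = 19: 19+5=24, 19+10=0, 19+18=8, 19+19=9
a = 26: 26+5=2, 26+10=7, 26+18=15, 26+19=16
Distinct residues collected: {0, 2, 3, 7, 8, 9, 14, 15, 16, 18, 22, 23, 24}
|A + B| = 13 (out of 29 total residues).

A + B = {0, 2, 3, 7, 8, 9, 14, 15, 16, 18, 22, 23, 24}


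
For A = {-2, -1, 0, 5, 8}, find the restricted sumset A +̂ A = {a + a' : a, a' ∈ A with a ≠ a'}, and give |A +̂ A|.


Restricted sumset: A +̂ A = {a + a' : a ∈ A, a' ∈ A, a ≠ a'}.
Equivalently, take A + A and drop any sum 2a that is achievable ONLY as a + a for a ∈ A (i.e. sums representable only with equal summands).
Enumerate pairs (a, a') with a < a' (symmetric, so each unordered pair gives one sum; this covers all a ≠ a'):
  -2 + -1 = -3
  -2 + 0 = -2
  -2 + 5 = 3
  -2 + 8 = 6
  -1 + 0 = -1
  -1 + 5 = 4
  -1 + 8 = 7
  0 + 5 = 5
  0 + 8 = 8
  5 + 8 = 13
Collected distinct sums: {-3, -2, -1, 3, 4, 5, 6, 7, 8, 13}
|A +̂ A| = 10
(Reference bound: |A +̂ A| ≥ 2|A| - 3 for |A| ≥ 2, with |A| = 5 giving ≥ 7.)

|A +̂ A| = 10


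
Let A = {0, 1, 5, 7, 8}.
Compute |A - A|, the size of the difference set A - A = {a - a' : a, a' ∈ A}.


A - A = {a - a' : a, a' ∈ A}; |A| = 5.
Bounds: 2|A|-1 ≤ |A - A| ≤ |A|² - |A| + 1, i.e. 9 ≤ |A - A| ≤ 21.
Note: 0 ∈ A - A always (from a - a). The set is symmetric: if d ∈ A - A then -d ∈ A - A.
Enumerate nonzero differences d = a - a' with a > a' (then include -d):
Positive differences: {1, 2, 3, 4, 5, 6, 7, 8}
Full difference set: {0} ∪ (positive diffs) ∪ (negative diffs).
|A - A| = 1 + 2·8 = 17 (matches direct enumeration: 17).

|A - A| = 17


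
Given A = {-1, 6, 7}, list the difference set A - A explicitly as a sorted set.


A - A = {a - a' : a, a' ∈ A}.
Compute a - a' for each ordered pair (a, a'):
a = -1: -1--1=0, -1-6=-7, -1-7=-8
a = 6: 6--1=7, 6-6=0, 6-7=-1
a = 7: 7--1=8, 7-6=1, 7-7=0
Collecting distinct values (and noting 0 appears from a-a):
A - A = {-8, -7, -1, 0, 1, 7, 8}
|A - A| = 7

A - A = {-8, -7, -1, 0, 1, 7, 8}


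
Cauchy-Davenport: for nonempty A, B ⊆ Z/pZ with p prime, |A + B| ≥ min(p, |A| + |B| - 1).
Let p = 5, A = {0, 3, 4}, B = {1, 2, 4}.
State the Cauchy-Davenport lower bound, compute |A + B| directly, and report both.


Cauchy-Davenport: |A + B| ≥ min(p, |A| + |B| - 1) for A, B nonempty in Z/pZ.
|A| = 3, |B| = 3, p = 5.
CD lower bound = min(5, 3 + 3 - 1) = min(5, 5) = 5.
Compute A + B mod 5 directly:
a = 0: 0+1=1, 0+2=2, 0+4=4
a = 3: 3+1=4, 3+2=0, 3+4=2
a = 4: 4+1=0, 4+2=1, 4+4=3
A + B = {0, 1, 2, 3, 4}, so |A + B| = 5.
Verify: 5 ≥ 5? Yes ✓.

CD lower bound = 5, actual |A + B| = 5.


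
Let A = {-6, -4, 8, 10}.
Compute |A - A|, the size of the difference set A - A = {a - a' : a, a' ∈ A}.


A - A = {a - a' : a, a' ∈ A}; |A| = 4.
Bounds: 2|A|-1 ≤ |A - A| ≤ |A|² - |A| + 1, i.e. 7 ≤ |A - A| ≤ 13.
Note: 0 ∈ A - A always (from a - a). The set is symmetric: if d ∈ A - A then -d ∈ A - A.
Enumerate nonzero differences d = a - a' with a > a' (then include -d):
Positive differences: {2, 12, 14, 16}
Full difference set: {0} ∪ (positive diffs) ∪ (negative diffs).
|A - A| = 1 + 2·4 = 9 (matches direct enumeration: 9).

|A - A| = 9


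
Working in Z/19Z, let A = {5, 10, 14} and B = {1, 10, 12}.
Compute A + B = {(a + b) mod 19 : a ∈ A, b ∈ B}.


Work in Z/19Z: reduce every sum a + b modulo 19.
Enumerate all 9 pairs:
a = 5: 5+1=6, 5+10=15, 5+12=17
a = 10: 10+1=11, 10+10=1, 10+12=3
a = 14: 14+1=15, 14+10=5, 14+12=7
Distinct residues collected: {1, 3, 5, 6, 7, 11, 15, 17}
|A + B| = 8 (out of 19 total residues).

A + B = {1, 3, 5, 6, 7, 11, 15, 17}


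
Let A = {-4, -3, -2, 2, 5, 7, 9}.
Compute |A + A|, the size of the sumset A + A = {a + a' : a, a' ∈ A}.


A + A = {a + a' : a, a' ∈ A}; |A| = 7.
General bounds: 2|A| - 1 ≤ |A + A| ≤ |A|(|A|+1)/2, i.e. 13 ≤ |A + A| ≤ 28.
Lower bound 2|A|-1 is attained iff A is an arithmetic progression.
Enumerate sums a + a' for a ≤ a' (symmetric, so this suffices):
a = -4: -4+-4=-8, -4+-3=-7, -4+-2=-6, -4+2=-2, -4+5=1, -4+7=3, -4+9=5
a = -3: -3+-3=-6, -3+-2=-5, -3+2=-1, -3+5=2, -3+7=4, -3+9=6
a = -2: -2+-2=-4, -2+2=0, -2+5=3, -2+7=5, -2+9=7
a = 2: 2+2=4, 2+5=7, 2+7=9, 2+9=11
a = 5: 5+5=10, 5+7=12, 5+9=14
a = 7: 7+7=14, 7+9=16
a = 9: 9+9=18
Distinct sums: {-8, -7, -6, -5, -4, -2, -1, 0, 1, 2, 3, 4, 5, 6, 7, 9, 10, 11, 12, 14, 16, 18}
|A + A| = 22

|A + A| = 22
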